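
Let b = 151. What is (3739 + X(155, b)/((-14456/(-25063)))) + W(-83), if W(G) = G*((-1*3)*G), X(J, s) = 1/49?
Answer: -11990822169/708344 ≈ -16928.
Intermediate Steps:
X(J, s) = 1/49
W(G) = -3*G² (W(G) = G*(-3*G) = -3*G²)
(3739 + X(155, b)/((-14456/(-25063)))) + W(-83) = (3739 + 1/(49*((-14456/(-25063))))) - 3*(-83)² = (3739 + 1/(49*((-14456*(-1/25063))))) - 3*6889 = (3739 + 1/(49*(14456/25063))) - 20667 = (3739 + (1/49)*(25063/14456)) - 20667 = (3739 + 25063/708344) - 20667 = 2648523279/708344 - 20667 = -11990822169/708344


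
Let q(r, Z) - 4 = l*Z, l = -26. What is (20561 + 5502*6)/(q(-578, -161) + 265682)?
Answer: 53573/269872 ≈ 0.19851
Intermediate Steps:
q(r, Z) = 4 - 26*Z
(20561 + 5502*6)/(q(-578, -161) + 265682) = (20561 + 5502*6)/((4 - 26*(-161)) + 265682) = (20561 + 33012)/((4 + 4186) + 265682) = 53573/(4190 + 265682) = 53573/269872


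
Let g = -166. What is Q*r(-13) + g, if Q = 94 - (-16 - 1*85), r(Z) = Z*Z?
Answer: 32789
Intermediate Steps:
r(Z) = Z²
Q = 195 (Q = 94 - (-16 - 85) = 94 - 1*(-101) = 94 + 101 = 195)
Q*r(-13) + g = 195*(-13)² - 166 = 195*169 - 166 = 32955 - 166 = 32789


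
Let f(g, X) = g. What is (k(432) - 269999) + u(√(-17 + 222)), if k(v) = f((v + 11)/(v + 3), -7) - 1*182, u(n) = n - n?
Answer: -117528292/435 ≈ -2.7018e+5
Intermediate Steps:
u(n) = 0
k(v) = -182 + (11 + v)/(3 + v) (k(v) = (v + 11)/(v + 3) - 1*182 = (11 + v)/(3 + v) - 182 = -182 + (11 + v)/(3 + v))
(k(432) - 269999) + u(√(-17 + 222)) = ((-535 - 181*432)/(3 + 432) - 269999) + 0 = ((-535 - 78192)/435 - 269999) + 0 = ((1/435)*(-78727) - 269999) + 0 = (-78727/435 - 269999) + 0 = -117528292/435 + 0 = -117528292/435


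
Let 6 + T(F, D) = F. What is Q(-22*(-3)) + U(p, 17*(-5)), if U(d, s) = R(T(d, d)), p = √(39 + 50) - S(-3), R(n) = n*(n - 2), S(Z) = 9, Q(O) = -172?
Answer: 172 - 32*√89 ≈ -129.89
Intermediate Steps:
T(F, D) = -6 + F
R(n) = n*(-2 + n)
p = -9 + √89 (p = √(39 + 50) - 1*9 = √89 - 9 = -9 + √89 ≈ 0.43398)
U(d, s) = (-8 + d)*(-6 + d) (U(d, s) = (-6 + d)*(-2 + (-6 + d)) = (-6 + d)*(-8 + d) = (-8 + d)*(-6 + d))
Q(-22*(-3)) + U(p, 17*(-5)) = -172 + (-8 + (-9 + √89))*(-6 + (-9 + √89)) = -172 + (-17 + √89)*(-15 + √89)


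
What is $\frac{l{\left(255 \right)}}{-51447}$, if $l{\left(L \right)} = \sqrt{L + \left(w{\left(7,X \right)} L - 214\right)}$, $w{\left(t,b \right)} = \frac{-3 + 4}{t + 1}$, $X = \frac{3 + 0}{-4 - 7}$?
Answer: $- \frac{\sqrt{1166}}{205788} \approx -0.00016593$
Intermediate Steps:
$X = - \frac{3}{11}$ ($X = \frac{3}{-11} = 3 \left(- \frac{1}{11}\right) = - \frac{3}{11} \approx -0.27273$)
$w{\left(t,b \right)} = \frac{1}{1 + t}$ ($w{\left(t,b \right)} = 1 \frac{1}{1 + t} = \frac{1}{1 + t}$)
$l{\left(L \right)} = \sqrt{-214 + \frac{9 L}{8}}$ ($l{\left(L \right)} = \sqrt{L + \left(\frac{L}{1 + 7} - 214\right)} = \sqrt{L + \left(\frac{L}{8} - 214\right)} = \sqrt{L + \left(-214 + \frac{L}{8}\right)} = \sqrt{-214 + \frac{9 L}{8}}$)
$\frac{l{\left(255 \right)}}{-51447} = \frac{\frac{1}{4} \sqrt{-3424 + 18 \cdot 255}}{-51447} = \frac{\sqrt{-3424 + 4590}}{4} \left(- \frac{1}{51447}\right) = \frac{\sqrt{1166}}{4} \left(- \frac{1}{51447}\right) = - \frac{\sqrt{1166}}{205788}$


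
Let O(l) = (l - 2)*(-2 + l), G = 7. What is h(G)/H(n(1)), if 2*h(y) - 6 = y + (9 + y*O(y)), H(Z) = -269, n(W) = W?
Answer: -197/538 ≈ -0.36617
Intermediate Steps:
O(l) = (-2 + l)² (O(l) = (-2 + l)*(-2 + l) = (-2 + l)²)
h(y) = 15/2 + y/2 + y*(-2 + y)²/2 (h(y) = 3 + (y + (9 + y*(-2 + y)²))/2 = 3 + (9 + y + y*(-2 + y)²)/2 = 3 + (9/2 + y/2 + y*(-2 + y)²/2) = 15/2 + y/2 + y*(-2 + y)²/2)
h(G)/H(n(1)) = (15/2 + (½)*7 + (½)*7*(-2 + 7)²)/(-269) = (15/2 + 7/2 + (½)*7*5²)*(-1/269) = (15/2 + 7/2 + (½)*7*25)*(-1/269) = (15/2 + 7/2 + 175/2)*(-1/269) = (197/2)*(-1/269) = -197/538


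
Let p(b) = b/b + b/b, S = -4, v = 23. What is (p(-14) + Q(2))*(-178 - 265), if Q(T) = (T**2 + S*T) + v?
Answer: -9303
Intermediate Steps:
Q(T) = 23 + T**2 - 4*T (Q(T) = (T**2 - 4*T) + 23 = 23 + T**2 - 4*T)
p(b) = 2 (p(b) = 1 + 1 = 2)
(p(-14) + Q(2))*(-178 - 265) = (2 + (23 + 2**2 - 4*2))*(-178 - 265) = (2 + (23 + 4 - 8))*(-443) = (2 + 19)*(-443) = 21*(-443) = -9303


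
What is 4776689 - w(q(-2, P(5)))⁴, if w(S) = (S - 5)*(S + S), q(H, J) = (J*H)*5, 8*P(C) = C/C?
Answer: 19321177519/4096 ≈ 4.7171e+6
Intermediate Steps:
P(C) = ⅛ (P(C) = (C/C)/8 = (⅛)*1 = ⅛)
q(H, J) = 5*H*J (q(H, J) = (H*J)*5 = 5*H*J)
w(S) = 2*S*(-5 + S) (w(S) = (-5 + S)*(2*S) = 2*S*(-5 + S))
4776689 - w(q(-2, P(5)))⁴ = 4776689 - (2*(5*(-2)*(⅛))*(-5 + 5*(-2)*(⅛)))⁴ = 4776689 - (2*(-5/4)*(-5 - 5/4))⁴ = 4776689 - (2*(-5/4)*(-25/4))⁴ = 4776689 - (125/8)⁴ = 4776689 - 1*244140625/4096 = 4776689 - 244140625/4096 = 19321177519/4096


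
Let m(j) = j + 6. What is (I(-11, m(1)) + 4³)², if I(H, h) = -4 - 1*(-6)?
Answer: 4356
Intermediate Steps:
m(j) = 6 + j
I(H, h) = 2 (I(H, h) = -4 + 6 = 2)
(I(-11, m(1)) + 4³)² = (2 + 4³)² = (2 + 64)² = 66² = 4356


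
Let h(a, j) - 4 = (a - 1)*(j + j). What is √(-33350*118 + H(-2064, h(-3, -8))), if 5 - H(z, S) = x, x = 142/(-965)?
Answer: I*√3664644949345/965 ≈ 1983.8*I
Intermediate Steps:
h(a, j) = 4 + 2*j*(-1 + a) (h(a, j) = 4 + (a - 1)*(j + j) = 4 + (-1 + a)*(2*j) = 4 + 2*j*(-1 + a))
x = -142/965 (x = 142*(-1/965) = -142/965 ≈ -0.14715)
H(z, S) = 4967/965 (H(z, S) = 5 - 1*(-142/965) = 5 + 142/965 = 4967/965)
√(-33350*118 + H(-2064, h(-3, -8))) = √(-33350*118 + 4967/965) = √(-3935300 + 4967/965) = √(-3797559533/965) = I*√3664644949345/965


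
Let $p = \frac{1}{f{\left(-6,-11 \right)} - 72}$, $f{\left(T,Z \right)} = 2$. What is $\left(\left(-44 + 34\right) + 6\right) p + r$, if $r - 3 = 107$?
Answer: $\frac{3852}{35} \approx 110.06$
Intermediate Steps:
$r = 110$ ($r = 3 + 107 = 110$)
$p = - \frac{1}{70}$ ($p = \frac{1}{2 - 72} = \frac{1}{-70} = - \frac{1}{70} \approx -0.014286$)
$\left(\left(-44 + 34\right) + 6\right) p + r = \left(\left(-44 + 34\right) + 6\right) \left(- \frac{1}{70}\right) + 110 = \left(-10 + 6\right) \left(- \frac{1}{70}\right) + 110 = \left(-4\right) \left(- \frac{1}{70}\right) + 110 = \frac{2}{35} + 110 = \frac{3852}{35}$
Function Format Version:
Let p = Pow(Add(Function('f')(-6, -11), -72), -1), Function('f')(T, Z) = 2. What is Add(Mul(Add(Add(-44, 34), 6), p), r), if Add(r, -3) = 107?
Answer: Rational(3852, 35) ≈ 110.06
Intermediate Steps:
r = 110 (r = Add(3, 107) = 110)
p = Rational(-1, 70) (p = Pow(Add(2, -72), -1) = Pow(-70, -1) = Rational(-1, 70) ≈ -0.014286)
Add(Mul(Add(Add(-44, 34), 6), p), r) = Add(Mul(Add(Add(-44, 34), 6), Rational(-1, 70)), 110) = Add(Mul(Add(-10, 6), Rational(-1, 70)), 110) = Add(Mul(-4, Rational(-1, 70)), 110) = Add(Rational(2, 35), 110) = Rational(3852, 35)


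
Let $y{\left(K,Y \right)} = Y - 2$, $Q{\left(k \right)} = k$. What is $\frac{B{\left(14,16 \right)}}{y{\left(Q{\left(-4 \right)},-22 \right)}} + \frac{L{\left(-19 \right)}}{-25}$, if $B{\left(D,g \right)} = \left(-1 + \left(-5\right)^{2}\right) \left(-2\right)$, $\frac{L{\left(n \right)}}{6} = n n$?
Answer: $- \frac{2116}{25} \approx -84.64$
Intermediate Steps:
$L{\left(n \right)} = 6 n^{2}$ ($L{\left(n \right)} = 6 n n = 6 n^{2}$)
$y{\left(K,Y \right)} = -2 + Y$ ($y{\left(K,Y \right)} = Y - 2 = -2 + Y$)
$B{\left(D,g \right)} = -48$ ($B{\left(D,g \right)} = \left(-1 + 25\right) \left(-2\right) = 24 \left(-2\right) = -48$)
$\frac{B{\left(14,16 \right)}}{y{\left(Q{\left(-4 \right)},-22 \right)}} + \frac{L{\left(-19 \right)}}{-25} = - \frac{48}{-2 - 22} + \frac{6 \left(-19\right)^{2}}{-25} = - \frac{48}{-24} + 6 \cdot 361 \left(- \frac{1}{25}\right) = \left(-48\right) \left(- \frac{1}{24}\right) + 2166 \left(- \frac{1}{25}\right) = 2 - \frac{2166}{25} = - \frac{2116}{25}$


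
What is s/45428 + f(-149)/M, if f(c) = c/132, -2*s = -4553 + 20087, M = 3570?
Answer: -916722463/5351872680 ≈ -0.17129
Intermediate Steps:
s = -7767 (s = -(-4553 + 20087)/2 = -½*15534 = -7767)
f(c) = c/132 (f(c) = c*(1/132) = c/132)
s/45428 + f(-149)/M = -7767/45428 + ((1/132)*(-149))/3570 = -7767*1/45428 - 149/132*1/3570 = -7767/45428 - 149/471240 = -916722463/5351872680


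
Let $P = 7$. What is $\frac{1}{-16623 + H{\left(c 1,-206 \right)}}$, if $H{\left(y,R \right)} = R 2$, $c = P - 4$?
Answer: $- \frac{1}{17035} \approx -5.8703 \cdot 10^{-5}$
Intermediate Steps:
$c = 3$ ($c = 7 - 4 = 3$)
$H{\left(y,R \right)} = 2 R$
$\frac{1}{-16623 + H{\left(c 1,-206 \right)}} = \frac{1}{-16623 + 2 \left(-206\right)} = \frac{1}{-16623 - 412} = \frac{1}{-17035} = - \frac{1}{17035}$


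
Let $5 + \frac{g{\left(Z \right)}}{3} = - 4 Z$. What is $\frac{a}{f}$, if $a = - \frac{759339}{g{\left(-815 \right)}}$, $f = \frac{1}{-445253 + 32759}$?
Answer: $\frac{4971790182}{155} \approx 3.2076 \cdot 10^{7}$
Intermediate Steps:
$g{\left(Z \right)} = -15 - 12 Z$ ($g{\left(Z \right)} = -15 + 3 \left(- 4 Z\right) = -15 - 12 Z$)
$f = - \frac{1}{412494}$ ($f = \frac{1}{-412494} = - \frac{1}{412494} \approx -2.4243 \cdot 10^{-6}$)
$a = - \frac{12053}{155}$ ($a = - \frac{759339}{-15 - -9780} = - \frac{759339}{-15 + 9780} = - \frac{759339}{9765} = \left(-759339\right) \frac{1}{9765} = - \frac{12053}{155} \approx -77.761$)
$\frac{a}{f} = - \frac{12053}{155 \left(- \frac{1}{412494}\right)} = \left(- \frac{12053}{155}\right) \left(-412494\right) = \frac{4971790182}{155}$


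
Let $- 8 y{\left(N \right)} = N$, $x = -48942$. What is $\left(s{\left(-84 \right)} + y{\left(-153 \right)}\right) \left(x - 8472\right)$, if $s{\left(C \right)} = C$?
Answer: $\frac{14898933}{4} \approx 3.7247 \cdot 10^{6}$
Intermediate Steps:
$y{\left(N \right)} = - \frac{N}{8}$
$\left(s{\left(-84 \right)} + y{\left(-153 \right)}\right) \left(x - 8472\right) = \left(-84 - - \frac{153}{8}\right) \left(-48942 - 8472\right) = \left(-84 + \frac{153}{8}\right) \left(-57414\right) = \left(- \frac{519}{8}\right) \left(-57414\right) = \frac{14898933}{4}$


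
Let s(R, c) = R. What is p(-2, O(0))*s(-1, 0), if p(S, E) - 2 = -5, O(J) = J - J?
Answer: 3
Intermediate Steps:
O(J) = 0
p(S, E) = -3 (p(S, E) = 2 - 5 = -3)
p(-2, O(0))*s(-1, 0) = -3*(-1) = 3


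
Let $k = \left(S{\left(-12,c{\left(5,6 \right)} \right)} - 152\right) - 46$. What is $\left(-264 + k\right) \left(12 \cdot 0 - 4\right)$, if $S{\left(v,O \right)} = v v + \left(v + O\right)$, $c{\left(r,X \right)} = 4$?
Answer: $1304$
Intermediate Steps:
$S{\left(v,O \right)} = O + v + v^{2}$ ($S{\left(v,O \right)} = v^{2} + \left(O + v\right) = O + v + v^{2}$)
$k = -62$ ($k = \left(\left(4 - 12 + \left(-12\right)^{2}\right) - 152\right) - 46 = \left(\left(4 - 12 + 144\right) - 152\right) - 46 = \left(136 - 152\right) - 46 = -16 - 46 = -62$)
$\left(-264 + k\right) \left(12 \cdot 0 - 4\right) = \left(-264 - 62\right) \left(12 \cdot 0 - 4\right) = - 326 \left(0 - 4\right) = \left(-326\right) \left(-4\right) = 1304$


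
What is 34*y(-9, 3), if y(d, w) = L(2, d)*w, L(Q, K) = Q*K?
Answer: -1836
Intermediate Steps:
L(Q, K) = K*Q
y(d, w) = 2*d*w (y(d, w) = (d*2)*w = (2*d)*w = 2*d*w)
34*y(-9, 3) = 34*(2*(-9)*3) = 34*(-54) = -1836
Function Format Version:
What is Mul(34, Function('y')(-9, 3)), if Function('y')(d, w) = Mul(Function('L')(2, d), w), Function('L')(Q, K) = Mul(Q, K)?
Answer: -1836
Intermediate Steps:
Function('L')(Q, K) = Mul(K, Q)
Function('y')(d, w) = Mul(2, d, w) (Function('y')(d, w) = Mul(Mul(d, 2), w) = Mul(Mul(2, d), w) = Mul(2, d, w))
Mul(34, Function('y')(-9, 3)) = Mul(34, Mul(2, -9, 3)) = Mul(34, -54) = -1836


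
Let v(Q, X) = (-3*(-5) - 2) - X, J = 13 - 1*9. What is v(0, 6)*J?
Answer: 28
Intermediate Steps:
J = 4 (J = 13 - 9 = 4)
v(Q, X) = 13 - X (v(Q, X) = (15 - 2) - X = 13 - X)
v(0, 6)*J = (13 - 1*6)*4 = (13 - 6)*4 = 7*4 = 28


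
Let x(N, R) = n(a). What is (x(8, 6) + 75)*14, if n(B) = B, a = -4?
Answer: 994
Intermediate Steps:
x(N, R) = -4
(x(8, 6) + 75)*14 = (-4 + 75)*14 = 71*14 = 994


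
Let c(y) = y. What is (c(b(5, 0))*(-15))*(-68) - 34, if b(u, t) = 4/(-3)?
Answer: -1394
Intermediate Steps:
b(u, t) = -4/3 (b(u, t) = 4*(-⅓) = -4/3)
(c(b(5, 0))*(-15))*(-68) - 34 = -4/3*(-15)*(-68) - 34 = 20*(-68) - 34 = -1360 - 34 = -1394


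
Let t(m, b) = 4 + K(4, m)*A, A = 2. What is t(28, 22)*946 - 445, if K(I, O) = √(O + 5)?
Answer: 3339 + 1892*√33 ≈ 14208.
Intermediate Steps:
K(I, O) = √(5 + O)
t(m, b) = 4 + 2*√(5 + m) (t(m, b) = 4 + √(5 + m)*2 = 4 + 2*√(5 + m))
t(28, 22)*946 - 445 = (4 + 2*√(5 + 28))*946 - 445 = (4 + 2*√33)*946 - 445 = (3784 + 1892*√33) - 445 = 3339 + 1892*√33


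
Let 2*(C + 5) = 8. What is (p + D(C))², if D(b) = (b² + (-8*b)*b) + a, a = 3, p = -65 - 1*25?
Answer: 8836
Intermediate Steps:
p = -90 (p = -65 - 25 = -90)
C = -1 (C = -5 + (½)*8 = -5 + 4 = -1)
D(b) = 3 - 7*b² (D(b) = (b² + (-8*b)*b) + 3 = (b² - 8*b²) + 3 = -7*b² + 3 = 3 - 7*b²)
(p + D(C))² = (-90 + (3 - 7*(-1)²))² = (-90 + (3 - 7*1))² = (-90 + (3 - 7))² = (-90 - 4)² = (-94)² = 8836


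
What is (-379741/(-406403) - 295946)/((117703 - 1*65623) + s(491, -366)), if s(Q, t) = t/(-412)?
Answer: -8258743424794/1453386943063 ≈ -5.6824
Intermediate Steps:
s(Q, t) = -t/412 (s(Q, t) = t*(-1/412) = -t/412)
(-379741/(-406403) - 295946)/((117703 - 1*65623) + s(491, -366)) = (-379741/(-406403) - 295946)/((117703 - 1*65623) - 1/412*(-366)) = (-379741*(-1/406403) - 295946)/((117703 - 65623) + 183/206) = (379741/406403 - 295946)/(52080 + 183/206) = -120272962497/(406403*10728663/206) = -120272962497/406403*206/10728663 = -8258743424794/1453386943063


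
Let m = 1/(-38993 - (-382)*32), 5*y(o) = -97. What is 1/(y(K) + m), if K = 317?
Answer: -133845/2596598 ≈ -0.051546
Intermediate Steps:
y(o) = -97/5 (y(o) = (1/5)*(-97) = -97/5)
m = -1/26769 (m = 1/(-38993 - 1*(-12224)) = 1/(-38993 + 12224) = 1/(-26769) = -1/26769 ≈ -3.7357e-5)
1/(y(K) + m) = 1/(-97/5 - 1/26769) = 1/(-2596598/133845) = -133845/2596598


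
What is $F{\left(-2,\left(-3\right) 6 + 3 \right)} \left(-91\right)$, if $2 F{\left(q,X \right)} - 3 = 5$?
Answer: $-364$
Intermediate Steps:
$F{\left(q,X \right)} = 4$ ($F{\left(q,X \right)} = \frac{3}{2} + \frac{1}{2} \cdot 5 = \frac{3}{2} + \frac{5}{2} = 4$)
$F{\left(-2,\left(-3\right) 6 + 3 \right)} \left(-91\right) = 4 \left(-91\right) = -364$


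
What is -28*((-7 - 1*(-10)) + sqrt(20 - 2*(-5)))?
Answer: -84 - 28*sqrt(30) ≈ -237.36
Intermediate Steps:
-28*((-7 - 1*(-10)) + sqrt(20 - 2*(-5))) = -28*((-7 + 10) + sqrt(20 + 10)) = -28*(3 + sqrt(30)) = -84 - 28*sqrt(30)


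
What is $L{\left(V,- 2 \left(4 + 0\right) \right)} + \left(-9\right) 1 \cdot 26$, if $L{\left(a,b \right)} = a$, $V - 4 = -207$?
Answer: $-437$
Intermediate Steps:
$V = -203$ ($V = 4 - 207 = -203$)
$L{\left(V,- 2 \left(4 + 0\right) \right)} + \left(-9\right) 1 \cdot 26 = -203 + \left(-9\right) 1 \cdot 26 = -203 - 234 = -437$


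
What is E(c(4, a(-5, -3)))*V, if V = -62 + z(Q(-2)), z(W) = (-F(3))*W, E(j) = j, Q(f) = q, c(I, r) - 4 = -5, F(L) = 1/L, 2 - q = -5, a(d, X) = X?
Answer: 193/3 ≈ 64.333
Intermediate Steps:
q = 7 (q = 2 - 1*(-5) = 2 + 5 = 7)
c(I, r) = -1 (c(I, r) = 4 - 5 = -1)
Q(f) = 7
z(W) = -W/3 (z(W) = (-1/3)*W = (-1*⅓)*W = -W/3)
V = -193/3 (V = -62 - ⅓*7 = -62 - 7/3 = -193/3 ≈ -64.333)
E(c(4, a(-5, -3)))*V = -1*(-193/3) = 193/3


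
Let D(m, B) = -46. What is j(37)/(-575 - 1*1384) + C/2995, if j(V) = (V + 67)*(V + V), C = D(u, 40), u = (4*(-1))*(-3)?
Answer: -23139634/5867205 ≈ -3.9439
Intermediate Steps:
u = 12 (u = -4*(-3) = 12)
C = -46
j(V) = 2*V*(67 + V) (j(V) = (67 + V)*(2*V) = 2*V*(67 + V))
j(37)/(-575 - 1*1384) + C/2995 = (2*37*(67 + 37))/(-575 - 1*1384) - 46/2995 = (2*37*104)/(-575 - 1384) - 46*1/2995 = 7696/(-1959) - 46/2995 = 7696*(-1/1959) - 46/2995 = -7696/1959 - 46/2995 = -23139634/5867205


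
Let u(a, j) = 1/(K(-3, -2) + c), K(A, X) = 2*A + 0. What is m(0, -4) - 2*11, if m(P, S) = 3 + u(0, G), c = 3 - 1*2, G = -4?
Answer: -96/5 ≈ -19.200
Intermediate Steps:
c = 1 (c = 3 - 2 = 1)
K(A, X) = 2*A
u(a, j) = -1/5 (u(a, j) = 1/(2*(-3) + 1) = 1/(-6 + 1) = 1/(-5) = -1/5)
m(P, S) = 14/5 (m(P, S) = 3 - 1/5 = 14/5)
m(0, -4) - 2*11 = 14/5 - 2*11 = 14/5 - 22 = -96/5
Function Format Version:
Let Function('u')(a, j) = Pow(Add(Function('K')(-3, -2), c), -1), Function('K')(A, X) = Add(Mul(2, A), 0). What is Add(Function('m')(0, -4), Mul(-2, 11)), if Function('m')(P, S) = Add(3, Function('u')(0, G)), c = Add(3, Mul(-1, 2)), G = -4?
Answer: Rational(-96, 5) ≈ -19.200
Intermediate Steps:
c = 1 (c = Add(3, -2) = 1)
Function('K')(A, X) = Mul(2, A)
Function('u')(a, j) = Rational(-1, 5) (Function('u')(a, j) = Pow(Add(Mul(2, -3), 1), -1) = Pow(Add(-6, 1), -1) = Pow(-5, -1) = Rational(-1, 5))
Function('m')(P, S) = Rational(14, 5) (Function('m')(P, S) = Add(3, Rational(-1, 5)) = Rational(14, 5))
Add(Function('m')(0, -4), Mul(-2, 11)) = Add(Rational(14, 5), Mul(-2, 11)) = Add(Rational(14, 5), -22) = Rational(-96, 5)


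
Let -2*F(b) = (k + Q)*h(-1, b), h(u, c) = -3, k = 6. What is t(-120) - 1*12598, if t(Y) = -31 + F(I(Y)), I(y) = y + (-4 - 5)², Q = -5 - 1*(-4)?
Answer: -25243/2 ≈ -12622.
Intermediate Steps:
Q = -1 (Q = -5 + 4 = -1)
I(y) = 81 + y (I(y) = y + (-9)² = y + 81 = 81 + y)
F(b) = 15/2 (F(b) = -(6 - 1)*(-3)/2 = -5*(-3)/2 = -½*(-15) = 15/2)
t(Y) = -47/2 (t(Y) = -31 + 15/2 = -47/2)
t(-120) - 1*12598 = -47/2 - 1*12598 = -47/2 - 12598 = -25243/2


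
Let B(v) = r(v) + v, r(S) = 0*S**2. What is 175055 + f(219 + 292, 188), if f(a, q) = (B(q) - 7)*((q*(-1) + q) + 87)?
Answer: 190802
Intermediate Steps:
r(S) = 0
B(v) = v (B(v) = 0 + v = v)
f(a, q) = -609 + 87*q (f(a, q) = (q - 7)*((q*(-1) + q) + 87) = (-7 + q)*((-q + q) + 87) = (-7 + q)*(0 + 87) = (-7 + q)*87 = -609 + 87*q)
175055 + f(219 + 292, 188) = 175055 + (-609 + 87*188) = 175055 + (-609 + 16356) = 175055 + 15747 = 190802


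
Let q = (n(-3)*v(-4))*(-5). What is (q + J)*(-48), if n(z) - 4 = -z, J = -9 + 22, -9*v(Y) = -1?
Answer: -1312/3 ≈ -437.33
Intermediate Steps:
v(Y) = ⅑ (v(Y) = -⅑*(-1) = ⅑)
J = 13
n(z) = 4 - z
q = -35/9 (q = ((4 - 1*(-3))*(⅑))*(-5) = ((4 + 3)*(⅑))*(-5) = (7*(⅑))*(-5) = (7/9)*(-5) = -35/9 ≈ -3.8889)
(q + J)*(-48) = (-35/9 + 13)*(-48) = (82/9)*(-48) = -1312/3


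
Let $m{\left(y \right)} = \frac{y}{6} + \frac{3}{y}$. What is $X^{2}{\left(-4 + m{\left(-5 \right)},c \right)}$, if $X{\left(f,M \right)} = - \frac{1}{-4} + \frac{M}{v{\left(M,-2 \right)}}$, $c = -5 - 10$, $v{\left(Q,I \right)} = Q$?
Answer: $\frac{25}{16} \approx 1.5625$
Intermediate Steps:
$m{\left(y \right)} = \frac{3}{y} + \frac{y}{6}$ ($m{\left(y \right)} = y \frac{1}{6} + \frac{3}{y} = \frac{y}{6} + \frac{3}{y} = \frac{3}{y} + \frac{y}{6}$)
$c = -15$ ($c = -5 - 10 = -15$)
$X{\left(f,M \right)} = \frac{5}{4}$ ($X{\left(f,M \right)} = - \frac{1}{-4} + \frac{M}{M} = \left(-1\right) \left(- \frac{1}{4}\right) + 1 = \frac{1}{4} + 1 = \frac{5}{4}$)
$X^{2}{\left(-4 + m{\left(-5 \right)},c \right)} = \left(\frac{5}{4}\right)^{2} = \frac{25}{16}$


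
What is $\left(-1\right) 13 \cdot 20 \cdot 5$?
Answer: $-1300$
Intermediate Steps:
$\left(-1\right) 13 \cdot 20 \cdot 5 = \left(-13\right) 20 \cdot 5 = \left(-260\right) 5 = -1300$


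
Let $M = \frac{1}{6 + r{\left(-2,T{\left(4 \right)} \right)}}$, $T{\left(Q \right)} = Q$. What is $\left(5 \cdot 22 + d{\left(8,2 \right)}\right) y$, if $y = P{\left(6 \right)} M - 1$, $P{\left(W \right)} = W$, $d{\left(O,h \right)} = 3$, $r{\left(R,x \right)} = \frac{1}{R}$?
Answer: $\frac{113}{11} \approx 10.273$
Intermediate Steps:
$M = \frac{2}{11}$ ($M = \frac{1}{6 + \frac{1}{-2}} = \frac{1}{6 - \frac{1}{2}} = \frac{1}{\frac{11}{2}} = \frac{2}{11} \approx 0.18182$)
$y = \frac{1}{11}$ ($y = 6 \cdot \frac{2}{11} - 1 = \frac{12}{11} - 1 = \frac{1}{11} \approx 0.090909$)
$\left(5 \cdot 22 + d{\left(8,2 \right)}\right) y = \left(5 \cdot 22 + 3\right) \frac{1}{11} = \left(110 + 3\right) \frac{1}{11} = 113 \cdot \frac{1}{11} = \frac{113}{11}$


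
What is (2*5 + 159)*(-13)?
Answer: -2197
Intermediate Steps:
(2*5 + 159)*(-13) = (10 + 159)*(-13) = 169*(-13) = -2197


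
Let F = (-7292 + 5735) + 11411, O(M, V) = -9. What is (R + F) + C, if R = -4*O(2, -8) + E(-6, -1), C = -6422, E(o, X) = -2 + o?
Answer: 3460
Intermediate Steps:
F = 9854 (F = -1557 + 11411 = 9854)
R = 28 (R = -4*(-9) + (-2 - 6) = 36 - 8 = 28)
(R + F) + C = (28 + 9854) - 6422 = 9882 - 6422 = 3460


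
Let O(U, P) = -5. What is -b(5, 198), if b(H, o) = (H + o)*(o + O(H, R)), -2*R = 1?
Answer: -39179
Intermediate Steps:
R = -½ (R = -½*1 = -½ ≈ -0.50000)
b(H, o) = (-5 + o)*(H + o) (b(H, o) = (H + o)*(o - 5) = (H + o)*(-5 + o) = (-5 + o)*(H + o))
-b(5, 198) = -(198² - 5*5 - 5*198 + 5*198) = -(39204 - 25 - 990 + 990) = -1*39179 = -39179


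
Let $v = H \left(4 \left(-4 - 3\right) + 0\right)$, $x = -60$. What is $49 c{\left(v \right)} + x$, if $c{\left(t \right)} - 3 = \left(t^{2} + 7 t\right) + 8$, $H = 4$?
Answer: $576719$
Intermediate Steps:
$v = -112$ ($v = 4 \left(4 \left(-4 - 3\right) + 0\right) = 4 \left(4 \left(-7\right) + 0\right) = 4 \left(-28 + 0\right) = 4 \left(-28\right) = -112$)
$c{\left(t \right)} = 11 + t^{2} + 7 t$ ($c{\left(t \right)} = 3 + \left(\left(t^{2} + 7 t\right) + 8\right) = 3 + \left(8 + t^{2} + 7 t\right) = 11 + t^{2} + 7 t$)
$49 c{\left(v \right)} + x = 49 \left(11 + \left(-112\right)^{2} + 7 \left(-112\right)\right) - 60 = 49 \left(11 + 12544 - 784\right) - 60 = 49 \cdot 11771 - 60 = 576779 - 60 = 576719$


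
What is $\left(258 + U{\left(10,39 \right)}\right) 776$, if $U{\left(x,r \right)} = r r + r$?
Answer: $1410768$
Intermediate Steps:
$U{\left(x,r \right)} = r + r^{2}$ ($U{\left(x,r \right)} = r^{2} + r = r + r^{2}$)
$\left(258 + U{\left(10,39 \right)}\right) 776 = \left(258 + 39 \left(1 + 39\right)\right) 776 = \left(258 + 39 \cdot 40\right) 776 = \left(258 + 1560\right) 776 = 1818 \cdot 776 = 1410768$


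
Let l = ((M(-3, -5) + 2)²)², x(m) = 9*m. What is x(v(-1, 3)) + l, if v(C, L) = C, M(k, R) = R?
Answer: 72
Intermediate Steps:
l = 81 (l = ((-5 + 2)²)² = ((-3)²)² = 9² = 81)
x(v(-1, 3)) + l = 9*(-1) + 81 = -9 + 81 = 72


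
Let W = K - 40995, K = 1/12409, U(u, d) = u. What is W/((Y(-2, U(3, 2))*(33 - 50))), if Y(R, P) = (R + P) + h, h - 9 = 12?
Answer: 254353477/2320483 ≈ 109.61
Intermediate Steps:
h = 21 (h = 9 + 12 = 21)
Y(R, P) = 21 + P + R (Y(R, P) = (R + P) + 21 = (P + R) + 21 = 21 + P + R)
K = 1/12409 ≈ 8.0587e-5
W = -508706954/12409 (W = 1/12409 - 40995 = -508706954/12409 ≈ -40995.)
W/((Y(-2, U(3, 2))*(33 - 50))) = -508706954*1/((33 - 50)*(21 + 3 - 2))/12409 = -508706954/(12409*(22*(-17))) = -508706954/12409/(-374) = -508706954/12409*(-1/374) = 254353477/2320483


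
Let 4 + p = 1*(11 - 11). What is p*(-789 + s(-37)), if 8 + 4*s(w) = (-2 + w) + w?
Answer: 3240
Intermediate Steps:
s(w) = -5/2 + w/2 (s(w) = -2 + ((-2 + w) + w)/4 = -2 + (-2 + 2*w)/4 = -2 + (-½ + w/2) = -5/2 + w/2)
p = -4 (p = -4 + 1*(11 - 11) = -4 + 1*0 = -4 + 0 = -4)
p*(-789 + s(-37)) = -4*(-789 + (-5/2 + (½)*(-37))) = -4*(-789 + (-5/2 - 37/2)) = -4*(-789 - 21) = -4*(-810) = 3240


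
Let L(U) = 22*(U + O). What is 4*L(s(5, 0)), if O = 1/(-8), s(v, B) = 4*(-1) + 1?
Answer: -275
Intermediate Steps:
s(v, B) = -3 (s(v, B) = -4 + 1 = -3)
O = -⅛ ≈ -0.12500
L(U) = -11/4 + 22*U (L(U) = 22*(U - ⅛) = 22*(-⅛ + U) = -11/4 + 22*U)
4*L(s(5, 0)) = 4*(-11/4 + 22*(-3)) = 4*(-11/4 - 66) = 4*(-275/4) = -275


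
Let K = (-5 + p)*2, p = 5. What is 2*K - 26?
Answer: -26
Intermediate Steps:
K = 0 (K = (-5 + 5)*2 = 0*2 = 0)
2*K - 26 = 2*0 - 26 = 0 - 26 = -26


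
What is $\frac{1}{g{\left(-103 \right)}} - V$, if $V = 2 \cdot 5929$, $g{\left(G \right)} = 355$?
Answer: $- \frac{4209589}{355} \approx -11858.0$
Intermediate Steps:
$V = 11858$
$\frac{1}{g{\left(-103 \right)}} - V = \frac{1}{355} - 11858 = - \frac{4209589}{355}$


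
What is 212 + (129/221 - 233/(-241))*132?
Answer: 22192156/53261 ≈ 416.67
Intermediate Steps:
212 + (129/221 - 233/(-241))*132 = 212 + (129*(1/221) - 233*(-1/241))*132 = 212 + (129/221 + 233/241)*132 = 212 + (82582/53261)*132 = 212 + 10900824/53261 = 22192156/53261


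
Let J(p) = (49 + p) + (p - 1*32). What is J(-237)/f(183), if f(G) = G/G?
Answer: -457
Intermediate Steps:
f(G) = 1
J(p) = 17 + 2*p (J(p) = (49 + p) + (p - 32) = (49 + p) + (-32 + p) = 17 + 2*p)
J(-237)/f(183) = (17 + 2*(-237))/1 = (17 - 474)*1 = -457*1 = -457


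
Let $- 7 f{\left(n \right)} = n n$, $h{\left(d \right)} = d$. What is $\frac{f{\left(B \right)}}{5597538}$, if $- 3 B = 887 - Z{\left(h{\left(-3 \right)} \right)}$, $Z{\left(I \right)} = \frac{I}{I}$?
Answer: $- \frac{392498}{176322447} \approx -0.002226$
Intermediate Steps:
$Z{\left(I \right)} = 1$
$B = - \frac{886}{3}$ ($B = - \frac{887 - 1}{3} = \left(- \frac{1}{3}\right) 886 = - \frac{886}{3} \approx -295.33$)
$f{\left(n \right)} = - \frac{n^{2}}{7}$ ($f{\left(n \right)} = - \frac{n n}{7} = - \frac{n^{2}}{7}$)
$\frac{f{\left(B \right)}}{5597538} = \frac{\left(- \frac{1}{7}\right) \left(- \frac{886}{3}\right)^{2}}{5597538} = \left(- \frac{1}{7}\right) \frac{784996}{9} \cdot \frac{1}{5597538} = \left(- \frac{784996}{63}\right) \frac{1}{5597538} = - \frac{392498}{176322447}$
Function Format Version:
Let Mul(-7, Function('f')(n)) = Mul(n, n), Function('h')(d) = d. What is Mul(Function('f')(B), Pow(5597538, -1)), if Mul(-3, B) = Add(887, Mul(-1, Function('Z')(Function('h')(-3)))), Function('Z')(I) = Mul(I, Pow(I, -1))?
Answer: Rational(-392498, 176322447) ≈ -0.0022260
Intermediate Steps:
Function('Z')(I) = 1
B = Rational(-886, 3) (B = Mul(Rational(-1, 3), Add(887, Mul(-1, 1))) = Mul(Rational(-1, 3), Add(887, -1)) = Mul(Rational(-1, 3), 886) = Rational(-886, 3) ≈ -295.33)
Function('f')(n) = Mul(Rational(-1, 7), Pow(n, 2)) (Function('f')(n) = Mul(Rational(-1, 7), Mul(n, n)) = Mul(Rational(-1, 7), Pow(n, 2)))
Mul(Function('f')(B), Pow(5597538, -1)) = Mul(Mul(Rational(-1, 7), Pow(Rational(-886, 3), 2)), Pow(5597538, -1)) = Mul(Mul(Rational(-1, 7), Rational(784996, 9)), Rational(1, 5597538)) = Mul(Rational(-784996, 63), Rational(1, 5597538)) = Rational(-392498, 176322447)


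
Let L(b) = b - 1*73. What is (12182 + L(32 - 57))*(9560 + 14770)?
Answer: 294003720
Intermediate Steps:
L(b) = -73 + b (L(b) = b - 73 = -73 + b)
(12182 + L(32 - 57))*(9560 + 14770) = (12182 + (-73 + (32 - 57)))*(9560 + 14770) = (12182 + (-73 - 25))*24330 = (12182 - 98)*24330 = 12084*24330 = 294003720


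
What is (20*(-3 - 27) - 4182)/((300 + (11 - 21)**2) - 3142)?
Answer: 797/457 ≈ 1.7440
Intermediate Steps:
(20*(-3 - 27) - 4182)/((300 + (11 - 21)**2) - 3142) = (20*(-30) - 4182)/((300 + (-10)**2) - 3142) = (-600 - 4182)/((300 + 100) - 3142) = -4782/(400 - 3142) = -4782/(-2742) = -4782*(-1/2742) = 797/457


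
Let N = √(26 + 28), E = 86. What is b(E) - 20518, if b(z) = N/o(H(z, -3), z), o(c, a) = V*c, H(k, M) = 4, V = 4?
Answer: -20518 + 3*√6/16 ≈ -20518.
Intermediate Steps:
o(c, a) = 4*c
N = 3*√6 (N = √54 = 3*√6 ≈ 7.3485)
b(z) = 3*√6/16 (b(z) = (3*√6)/((4*4)) = (3*√6)/16 = (3*√6)*(1/16) = 3*√6/16)
b(E) - 20518 = 3*√6/16 - 20518 = -20518 + 3*√6/16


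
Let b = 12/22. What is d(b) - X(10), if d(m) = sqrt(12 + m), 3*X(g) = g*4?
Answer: -40/3 + sqrt(1518)/11 ≈ -9.7914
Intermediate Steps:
X(g) = 4*g/3 (X(g) = (g*4)/3 = (4*g)/3 = 4*g/3)
b = 6/11 (b = 12*(1/22) = 6/11 ≈ 0.54545)
d(b) - X(10) = sqrt(12 + 6/11) - 4*10/3 = sqrt(138/11) - 1*40/3 = sqrt(1518)/11 - 40/3 = -40/3 + sqrt(1518)/11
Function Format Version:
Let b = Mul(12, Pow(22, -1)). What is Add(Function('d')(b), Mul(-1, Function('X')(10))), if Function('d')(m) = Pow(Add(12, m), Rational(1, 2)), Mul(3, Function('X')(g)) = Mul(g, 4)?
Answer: Add(Rational(-40, 3), Mul(Rational(1, 11), Pow(1518, Rational(1, 2)))) ≈ -9.7914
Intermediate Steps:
Function('X')(g) = Mul(Rational(4, 3), g) (Function('X')(g) = Mul(Rational(1, 3), Mul(g, 4)) = Mul(Rational(1, 3), Mul(4, g)) = Mul(Rational(4, 3), g))
b = Rational(6, 11) (b = Mul(12, Rational(1, 22)) = Rational(6, 11) ≈ 0.54545)
Add(Function('d')(b), Mul(-1, Function('X')(10))) = Add(Pow(Add(12, Rational(6, 11)), Rational(1, 2)), Mul(-1, Mul(Rational(4, 3), 10))) = Add(Pow(Rational(138, 11), Rational(1, 2)), Mul(-1, Rational(40, 3))) = Add(Mul(Rational(1, 11), Pow(1518, Rational(1, 2))), Rational(-40, 3)) = Add(Rational(-40, 3), Mul(Rational(1, 11), Pow(1518, Rational(1, 2))))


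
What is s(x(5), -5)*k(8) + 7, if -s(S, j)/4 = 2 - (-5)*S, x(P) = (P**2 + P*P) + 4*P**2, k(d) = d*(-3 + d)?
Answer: -120313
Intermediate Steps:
x(P) = 6*P**2 (x(P) = (P**2 + P**2) + 4*P**2 = 2*P**2 + 4*P**2 = 6*P**2)
s(S, j) = -8 - 20*S (s(S, j) = -4*(2 - (-5)*S) = -4*(2 + 5*S) = -8 - 20*S)
s(x(5), -5)*k(8) + 7 = (-8 - 120*5**2)*(8*(-3 + 8)) + 7 = (-8 - 120*25)*(8*5) + 7 = (-8 - 20*150)*40 + 7 = (-8 - 3000)*40 + 7 = -3008*40 + 7 = -120320 + 7 = -120313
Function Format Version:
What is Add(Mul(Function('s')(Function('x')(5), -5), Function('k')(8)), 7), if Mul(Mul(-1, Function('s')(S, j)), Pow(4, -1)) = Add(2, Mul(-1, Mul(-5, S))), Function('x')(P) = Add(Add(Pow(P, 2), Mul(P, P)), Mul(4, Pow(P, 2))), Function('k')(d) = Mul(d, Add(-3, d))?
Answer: -120313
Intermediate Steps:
Function('x')(P) = Mul(6, Pow(P, 2)) (Function('x')(P) = Add(Add(Pow(P, 2), Pow(P, 2)), Mul(4, Pow(P, 2))) = Add(Mul(2, Pow(P, 2)), Mul(4, Pow(P, 2))) = Mul(6, Pow(P, 2)))
Function('s')(S, j) = Add(-8, Mul(-20, S)) (Function('s')(S, j) = Mul(-4, Add(2, Mul(-1, Mul(-5, S)))) = Mul(-4, Add(2, Mul(5, S))) = Add(-8, Mul(-20, S)))
Add(Mul(Function('s')(Function('x')(5), -5), Function('k')(8)), 7) = Add(Mul(Add(-8, Mul(-20, Mul(6, Pow(5, 2)))), Mul(8, Add(-3, 8))), 7) = Add(Mul(Add(-8, Mul(-20, Mul(6, 25))), Mul(8, 5)), 7) = Add(Mul(Add(-8, Mul(-20, 150)), 40), 7) = Add(Mul(Add(-8, -3000), 40), 7) = Add(Mul(-3008, 40), 7) = Add(-120320, 7) = -120313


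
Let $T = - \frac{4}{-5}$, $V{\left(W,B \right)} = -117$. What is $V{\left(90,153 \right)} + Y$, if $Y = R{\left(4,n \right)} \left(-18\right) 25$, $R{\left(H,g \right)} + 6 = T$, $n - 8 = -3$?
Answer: $2223$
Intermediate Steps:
$n = 5$ ($n = 8 - 3 = 5$)
$T = \frac{4}{5}$ ($T = \left(-4\right) \left(- \frac{1}{5}\right) = \frac{4}{5} \approx 0.8$)
$R{\left(H,g \right)} = - \frac{26}{5}$ ($R{\left(H,g \right)} = -6 + \frac{4}{5} = - \frac{26}{5}$)
$Y = 2340$ ($Y = \left(- \frac{26}{5}\right) \left(-18\right) 25 = \frac{468}{5} \cdot 25 = 2340$)
$V{\left(90,153 \right)} + Y = -117 + 2340 = 2223$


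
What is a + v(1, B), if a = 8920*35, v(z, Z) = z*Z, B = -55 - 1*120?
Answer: 312025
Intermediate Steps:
B = -175 (B = -55 - 120 = -175)
v(z, Z) = Z*z
a = 312200
a + v(1, B) = 312200 - 175*1 = 312200 - 175 = 312025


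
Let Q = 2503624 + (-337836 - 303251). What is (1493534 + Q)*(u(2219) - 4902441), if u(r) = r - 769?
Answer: -16448073766361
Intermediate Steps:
u(r) = -769 + r
Q = 1862537 (Q = 2503624 - 641087 = 1862537)
(1493534 + Q)*(u(2219) - 4902441) = (1493534 + 1862537)*((-769 + 2219) - 4902441) = 3356071*(1450 - 4902441) = 3356071*(-4900991) = -16448073766361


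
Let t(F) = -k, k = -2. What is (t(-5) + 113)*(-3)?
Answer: -345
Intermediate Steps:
t(F) = 2 (t(F) = -1*(-2) = 2)
(t(-5) + 113)*(-3) = (2 + 113)*(-3) = 115*(-3) = -345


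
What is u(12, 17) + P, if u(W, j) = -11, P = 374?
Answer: 363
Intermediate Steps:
u(12, 17) + P = -11 + 374 = 363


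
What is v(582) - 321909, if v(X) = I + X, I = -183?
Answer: -321510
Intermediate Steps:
v(X) = -183 + X
v(582) - 321909 = (-183 + 582) - 321909 = 399 - 321909 = -321510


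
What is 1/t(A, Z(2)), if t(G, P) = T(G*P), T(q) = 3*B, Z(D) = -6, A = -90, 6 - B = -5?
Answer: 1/33 ≈ 0.030303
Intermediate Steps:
B = 11 (B = 6 - 1*(-5) = 6 + 5 = 11)
T(q) = 33 (T(q) = 3*11 = 33)
t(G, P) = 33
1/t(A, Z(2)) = 1/33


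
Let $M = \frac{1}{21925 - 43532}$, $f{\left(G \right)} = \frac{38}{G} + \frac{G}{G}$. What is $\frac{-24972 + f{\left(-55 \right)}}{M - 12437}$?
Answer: $\frac{29675982901}{14779944300} \approx 2.0079$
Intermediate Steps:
$f{\left(G \right)} = 1 + \frac{38}{G}$ ($f{\left(G \right)} = \frac{38}{G} + 1 = 1 + \frac{38}{G}$)
$M = - \frac{1}{21607}$ ($M = \frac{1}{-21607} = - \frac{1}{21607} \approx -4.6281 \cdot 10^{-5}$)
$\frac{-24972 + f{\left(-55 \right)}}{M - 12437} = \frac{-24972 + \frac{38 - 55}{-55}}{- \frac{1}{21607} - 12437} = \frac{-24972 - - \frac{17}{55}}{- \frac{268726260}{21607}} = \left(-24972 + \frac{17}{55}\right) \left(- \frac{21607}{268726260}\right) = \left(- \frac{1373443}{55}\right) \left(- \frac{21607}{268726260}\right) = \frac{29675982901}{14779944300}$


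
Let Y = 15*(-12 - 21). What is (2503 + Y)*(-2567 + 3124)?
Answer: 1118456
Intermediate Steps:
Y = -495 (Y = 15*(-33) = -495)
(2503 + Y)*(-2567 + 3124) = (2503 - 495)*(-2567 + 3124) = 2008*557 = 1118456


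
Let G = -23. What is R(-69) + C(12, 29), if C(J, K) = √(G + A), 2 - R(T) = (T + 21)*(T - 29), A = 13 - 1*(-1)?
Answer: -4702 + 3*I ≈ -4702.0 + 3.0*I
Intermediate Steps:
A = 14 (A = 13 + 1 = 14)
R(T) = 2 - (-29 + T)*(21 + T) (R(T) = 2 - (T + 21)*(T - 29) = 2 - (21 + T)*(-29 + T) = 2 - (-29 + T)*(21 + T))
C(J, K) = 3*I (C(J, K) = √(-23 + 14) = √(-9) = 3*I)
R(-69) + C(12, 29) = (611 - 1*(-69)² + 8*(-69)) + 3*I = (611 - 1*4761 - 552) + 3*I = (611 - 4761 - 552) + 3*I = -4702 + 3*I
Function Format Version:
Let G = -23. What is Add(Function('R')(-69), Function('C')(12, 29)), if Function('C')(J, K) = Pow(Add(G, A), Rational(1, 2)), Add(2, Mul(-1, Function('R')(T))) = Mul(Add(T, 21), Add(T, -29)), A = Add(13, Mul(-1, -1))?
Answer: Add(-4702, Mul(3, I)) ≈ Add(-4702.0, Mul(3.0000, I))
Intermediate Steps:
A = 14 (A = Add(13, 1) = 14)
Function('R')(T) = Add(2, Mul(-1, Add(-29, T), Add(21, T))) (Function('R')(T) = Add(2, Mul(-1, Mul(Add(T, 21), Add(T, -29)))) = Add(2, Mul(-1, Mul(Add(21, T), Add(-29, T)))) = Add(2, Mul(-1, Mul(Add(-29, T), Add(21, T)))) = Add(2, Mul(-1, Add(-29, T), Add(21, T))))
Function('C')(J, K) = Mul(3, I) (Function('C')(J, K) = Pow(Add(-23, 14), Rational(1, 2)) = Pow(-9, Rational(1, 2)) = Mul(3, I))
Add(Function('R')(-69), Function('C')(12, 29)) = Add(Add(611, Mul(-1, Pow(-69, 2)), Mul(8, -69)), Mul(3, I)) = Add(Add(611, Mul(-1, 4761), -552), Mul(3, I)) = Add(Add(611, -4761, -552), Mul(3, I)) = Add(-4702, Mul(3, I))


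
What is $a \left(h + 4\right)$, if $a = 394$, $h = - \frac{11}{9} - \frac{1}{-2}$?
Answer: $\frac{11623}{9} \approx 1291.4$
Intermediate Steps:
$h = - \frac{13}{18}$ ($h = \left(-11\right) \frac{1}{9} - - \frac{1}{2} = - \frac{11}{9} + \frac{1}{2} = - \frac{13}{18} \approx -0.72222$)
$a \left(h + 4\right) = 394 \left(- \frac{13}{18} + 4\right) = 394 \cdot \frac{59}{18} = \frac{11623}{9}$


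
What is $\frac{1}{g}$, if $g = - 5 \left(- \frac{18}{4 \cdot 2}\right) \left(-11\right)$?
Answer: $- \frac{4}{495} \approx -0.0080808$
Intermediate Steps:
$g = - \frac{495}{4}$ ($g = - 5 \left(- \frac{18}{8}\right) \left(-11\right) = - 5 \left(\left(-18\right) \frac{1}{8}\right) \left(-11\right) = \left(-5\right) \left(- \frac{9}{4}\right) \left(-11\right) = \frac{45}{4} \left(-11\right) = - \frac{495}{4} \approx -123.75$)
$\frac{1}{g} = \frac{1}{- \frac{495}{4}} = - \frac{4}{495}$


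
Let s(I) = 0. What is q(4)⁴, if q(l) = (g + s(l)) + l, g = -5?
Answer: 1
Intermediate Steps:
q(l) = -5 + l (q(l) = (-5 + 0) + l = -5 + l)
q(4)⁴ = (-5 + 4)⁴ = (-1)⁴ = 1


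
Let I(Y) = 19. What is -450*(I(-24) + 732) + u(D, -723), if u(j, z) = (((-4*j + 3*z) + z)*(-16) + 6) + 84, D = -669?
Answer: -334404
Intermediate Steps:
u(j, z) = 90 - 64*z + 64*j (u(j, z) = ((-4*j + 4*z)*(-16) + 6) + 84 = ((-64*z + 64*j) + 6) + 84 = (6 - 64*z + 64*j) + 84 = 90 - 64*z + 64*j)
-450*(I(-24) + 732) + u(D, -723) = -450*(19 + 732) + (90 - 64*(-723) + 64*(-669)) = -450*751 + (90 + 46272 - 42816) = -337950 + 3546 = -334404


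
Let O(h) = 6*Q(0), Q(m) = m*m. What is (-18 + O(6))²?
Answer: 324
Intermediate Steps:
Q(m) = m²
O(h) = 0 (O(h) = 6*0² = 6*0 = 0)
(-18 + O(6))² = (-18 + 0)² = (-18)² = 324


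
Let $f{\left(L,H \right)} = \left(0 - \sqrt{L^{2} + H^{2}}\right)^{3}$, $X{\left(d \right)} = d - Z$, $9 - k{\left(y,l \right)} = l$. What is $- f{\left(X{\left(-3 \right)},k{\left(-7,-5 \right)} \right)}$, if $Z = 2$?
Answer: $221 \sqrt{221} \approx 3285.4$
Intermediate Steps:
$k{\left(y,l \right)} = 9 - l$
$X{\left(d \right)} = -2 + d$ ($X{\left(d \right)} = d - 2 = -2 + d$)
$f{\left(L,H \right)} = - \left(H^{2} + L^{2}\right)^{\frac{3}{2}}$ ($f{\left(L,H \right)} = \left(0 - \sqrt{H^{2} + L^{2}}\right)^{3} = \left(- \sqrt{H^{2} + L^{2}}\right)^{3} = - \left(H^{2} + L^{2}\right)^{\frac{3}{2}}$)
$- f{\left(X{\left(-3 \right)},k{\left(-7,-5 \right)} \right)} = - \left(-1\right) \left(\left(9 - -5\right)^{2} + \left(-2 - 3\right)^{2}\right)^{\frac{3}{2}} = - \left(-1\right) \left(\left(9 + 5\right)^{2} + \left(-5\right)^{2}\right)^{\frac{3}{2}} = - \left(-1\right) \left(14^{2} + 25\right)^{\frac{3}{2}} = - \left(-1\right) \left(196 + 25\right)^{\frac{3}{2}} = - \left(-1\right) 221^{\frac{3}{2}} = - \left(-1\right) 221 \sqrt{221} = - \left(-221\right) \sqrt{221} = 221 \sqrt{221}$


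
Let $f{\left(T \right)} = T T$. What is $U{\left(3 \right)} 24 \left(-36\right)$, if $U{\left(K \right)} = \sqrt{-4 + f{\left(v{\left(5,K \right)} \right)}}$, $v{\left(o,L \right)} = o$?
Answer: $- 864 \sqrt{21} \approx -3959.3$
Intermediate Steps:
$f{\left(T \right)} = T^{2}$
$U{\left(K \right)} = \sqrt{21}$ ($U{\left(K \right)} = \sqrt{-4 + 5^{2}} = \sqrt{-4 + 25} = \sqrt{21}$)
$U{\left(3 \right)} 24 \left(-36\right) = \sqrt{21} \cdot 24 \left(-36\right) = 24 \sqrt{21} \left(-36\right) = - 864 \sqrt{21}$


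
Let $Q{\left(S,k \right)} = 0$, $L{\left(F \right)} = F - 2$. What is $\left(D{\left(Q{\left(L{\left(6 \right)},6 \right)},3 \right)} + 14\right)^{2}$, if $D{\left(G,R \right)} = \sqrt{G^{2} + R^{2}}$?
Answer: $289$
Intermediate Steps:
$L{\left(F \right)} = -2 + F$ ($L{\left(F \right)} = F - 2 = -2 + F$)
$\left(D{\left(Q{\left(L{\left(6 \right)},6 \right)},3 \right)} + 14\right)^{2} = \left(\sqrt{0^{2} + 3^{2}} + 14\right)^{2} = \left(\sqrt{0 + 9} + 14\right)^{2} = \left(\sqrt{9} + 14\right)^{2} = \left(3 + 14\right)^{2} = 17^{2} = 289$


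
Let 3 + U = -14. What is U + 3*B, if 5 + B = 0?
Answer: -32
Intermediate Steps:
U = -17 (U = -3 - 14 = -17)
B = -5 (B = -5 + 0 = -5)
U + 3*B = -17 + 3*(-5) = -17 - 15 = -32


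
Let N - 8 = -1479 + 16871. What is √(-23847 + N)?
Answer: I*√8447 ≈ 91.908*I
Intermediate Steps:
N = 15400 (N = 8 + (-1479 + 16871) = 8 + 15392 = 15400)
√(-23847 + N) = √(-23847 + 15400) = √(-8447) = I*√8447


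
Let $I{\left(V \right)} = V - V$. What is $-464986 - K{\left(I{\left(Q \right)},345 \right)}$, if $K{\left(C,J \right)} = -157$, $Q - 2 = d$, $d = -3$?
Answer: $-464829$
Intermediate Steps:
$Q = -1$ ($Q = 2 - 3 = -1$)
$I{\left(V \right)} = 0$
$-464986 - K{\left(I{\left(Q \right)},345 \right)} = -464986 - -157 = -464986 + 157 = -464829$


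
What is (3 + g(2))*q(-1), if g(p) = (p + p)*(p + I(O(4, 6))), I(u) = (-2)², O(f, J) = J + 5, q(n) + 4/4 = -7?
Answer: -216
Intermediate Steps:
q(n) = -8 (q(n) = -1 - 7 = -8)
O(f, J) = 5 + J
I(u) = 4
g(p) = 2*p*(4 + p) (g(p) = (p + p)*(p + 4) = (2*p)*(4 + p) = 2*p*(4 + p))
(3 + g(2))*q(-1) = (3 + 2*2*(4 + 2))*(-8) = (3 + 2*2*6)*(-8) = (3 + 24)*(-8) = 27*(-8) = -216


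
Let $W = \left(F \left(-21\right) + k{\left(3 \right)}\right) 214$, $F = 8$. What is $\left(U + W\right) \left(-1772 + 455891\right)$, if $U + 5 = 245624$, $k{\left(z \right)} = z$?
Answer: $95505312771$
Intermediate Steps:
$U = 245619$ ($U = -5 + 245624 = 245619$)
$W = -35310$ ($W = \left(8 \left(-21\right) + 3\right) 214 = \left(-168 + 3\right) 214 = \left(-165\right) 214 = -35310$)
$\left(U + W\right) \left(-1772 + 455891\right) = \left(245619 - 35310\right) \left(-1772 + 455891\right) = 210309 \cdot 454119 = 95505312771$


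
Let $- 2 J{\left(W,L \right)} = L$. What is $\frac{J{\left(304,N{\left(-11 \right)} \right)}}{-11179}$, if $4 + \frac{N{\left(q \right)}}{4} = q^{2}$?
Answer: $\frac{234}{11179} \approx 0.020932$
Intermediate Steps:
$N{\left(q \right)} = -16 + 4 q^{2}$
$J{\left(W,L \right)} = - \frac{L}{2}$
$\frac{J{\left(304,N{\left(-11 \right)} \right)}}{-11179} = \frac{\left(- \frac{1}{2}\right) \left(-16 + 4 \left(-11\right)^{2}\right)}{-11179} = - \frac{-16 + 4 \cdot 121}{2} \left(- \frac{1}{11179}\right) = - \frac{-16 + 484}{2} \left(- \frac{1}{11179}\right) = \left(- \frac{1}{2}\right) 468 \left(- \frac{1}{11179}\right) = \left(-234\right) \left(- \frac{1}{11179}\right) = \frac{234}{11179}$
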